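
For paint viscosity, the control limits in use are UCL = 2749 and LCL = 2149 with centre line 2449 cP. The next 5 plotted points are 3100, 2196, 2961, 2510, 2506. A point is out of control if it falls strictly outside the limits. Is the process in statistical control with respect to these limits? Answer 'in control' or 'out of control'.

out of control

Compare each point to [2149, 2749]: sample 1 = 3100 > UCL; sample 3 = 2961 > UCL.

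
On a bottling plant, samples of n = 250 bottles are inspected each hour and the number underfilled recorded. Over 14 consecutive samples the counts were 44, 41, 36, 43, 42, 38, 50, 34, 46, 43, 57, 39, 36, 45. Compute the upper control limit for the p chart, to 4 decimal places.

p̄ = Σdᵢ / (k·n) = 594 / (14 × 250) = 0.16971
UCL = p̄ + 3·√(p̄(1−p̄)/n) = 0.16971 + 3 × √(0.16971×0.83029/250) = 0.16971 + 3 × 0.02374 = 0.24094

0.2409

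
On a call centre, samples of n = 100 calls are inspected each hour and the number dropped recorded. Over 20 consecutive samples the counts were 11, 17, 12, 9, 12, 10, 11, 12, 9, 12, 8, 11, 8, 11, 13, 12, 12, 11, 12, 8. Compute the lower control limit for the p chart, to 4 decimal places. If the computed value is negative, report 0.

p̄ = Σdᵢ / (k·n) = 221 / (20 × 100) = 0.11050
LCL = p̄ − 3·√(p̄(1−p̄)/n) = 0.11050 − 3 × 0.03135 = 0.01645

0.0164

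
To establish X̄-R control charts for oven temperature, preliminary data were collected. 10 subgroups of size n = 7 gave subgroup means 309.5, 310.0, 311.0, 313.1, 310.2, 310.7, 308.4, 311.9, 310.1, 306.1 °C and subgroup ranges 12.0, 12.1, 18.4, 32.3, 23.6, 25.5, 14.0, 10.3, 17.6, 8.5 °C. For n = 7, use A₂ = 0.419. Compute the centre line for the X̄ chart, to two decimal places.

310.10

X̄̄ = (309.5 + 310.0 + 311.0 + 313.1 + 310.2 + 310.7 + 308.4 + 311.9 + 310.1 + 306.1) / 10 = 3101.0000 / 10 = 310.1000
CL = X̄̄ = 310.1000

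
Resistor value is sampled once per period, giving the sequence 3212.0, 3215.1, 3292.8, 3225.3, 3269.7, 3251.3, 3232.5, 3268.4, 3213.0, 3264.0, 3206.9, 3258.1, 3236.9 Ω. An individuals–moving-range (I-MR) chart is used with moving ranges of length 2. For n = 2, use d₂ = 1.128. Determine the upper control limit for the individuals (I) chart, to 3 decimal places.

3353.192

X̄ = (3212.0 + 3215.1 + 3292.8 + 3225.3 + 3269.7 + 3251.3 + 3232.5 + 3268.4 + 3213.0 + 3264.0 + 3206.9 + 3258.1 + 3236.9) / 13 = 3242.0000
Moving ranges: 3.1, 77.7, 67.5, 44.4, 18.4, 18.8, 35.9, 55.4, 51.0, 57.1, 51.2, 21.2; M̄R̄ = 501.7000 / 12 = 41.8083
UCL = X̄ + 3·M̄R̄/d₂ = 3242.0000 + 3 × 41.8083 / 1.128 = 3353.1924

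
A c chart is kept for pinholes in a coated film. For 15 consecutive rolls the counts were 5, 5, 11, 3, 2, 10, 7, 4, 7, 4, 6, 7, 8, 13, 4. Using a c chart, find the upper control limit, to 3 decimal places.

c̄ = (5 + 5 + 11 + 3 + 2 + 10 + 7 + 4 + 7 + 4 + 6 + 7 + 8 + 13 + 4) / 15 = 96 / 15 = 6.4000
UCL = c̄ + 3√c̄ = 6.4000 + 3 × √6.4000 = 6.4000 + 3 × 2.5298 = 13.9895

13.989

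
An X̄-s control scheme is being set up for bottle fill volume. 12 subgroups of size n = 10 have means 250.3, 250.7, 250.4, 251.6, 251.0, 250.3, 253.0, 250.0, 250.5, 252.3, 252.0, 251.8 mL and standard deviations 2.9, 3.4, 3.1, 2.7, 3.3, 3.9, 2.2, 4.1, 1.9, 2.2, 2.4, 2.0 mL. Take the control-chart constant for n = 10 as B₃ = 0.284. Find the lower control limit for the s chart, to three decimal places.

0.807

s̄ = (2.9 + 3.4 + 3.1 + 2.7 + 3.3 + 3.9 + 2.2 + 4.1 + 1.9 + 2.2 + 2.4 + 2.0) / 12 = 2.8417
LCL_s = B₃·s̄ = 0.284 × 2.8417 = 0.8070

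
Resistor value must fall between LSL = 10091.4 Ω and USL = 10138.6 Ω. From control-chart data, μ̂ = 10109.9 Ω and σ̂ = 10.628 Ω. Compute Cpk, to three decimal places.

Cpu = (USL − μ̂) / (3σ̂) = (10138.6 − 10109.9) / (3 × 10.628) = 0.9001; Cpl = (μ̂ − LSL) / (3σ̂) = (10109.9 − 10091.4) / (3 × 10.628) = 0.5802; Cpk = min(Cpu, Cpl) = 0.5802

0.580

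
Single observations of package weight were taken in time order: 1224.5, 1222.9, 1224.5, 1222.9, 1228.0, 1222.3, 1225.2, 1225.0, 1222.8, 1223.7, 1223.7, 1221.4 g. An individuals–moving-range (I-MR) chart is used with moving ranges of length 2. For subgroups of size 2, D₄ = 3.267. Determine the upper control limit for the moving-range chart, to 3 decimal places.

7.158

Moving ranges: 1.6, 1.6, 1.6, 5.1, 5.7, 2.9, 0.2, 2.2, 0.9, 0.0, 2.3; M̄R̄ = 24.1000 / 11 = 2.1909
UCL_MR = D₄·M̄R̄ = 3.267 × 2.1909 = 7.1577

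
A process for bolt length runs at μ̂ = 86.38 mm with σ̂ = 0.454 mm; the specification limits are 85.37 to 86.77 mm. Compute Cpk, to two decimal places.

Cpu = (USL − μ̂) / (3σ̂) = (86.77 − 86.38) / (3 × 0.454) = 0.2863; Cpl = (μ̂ − LSL) / (3σ̂) = (86.38 − 85.37) / (3 × 0.454) = 0.7416; Cpk = min(Cpu, Cpl) = 0.2863

0.29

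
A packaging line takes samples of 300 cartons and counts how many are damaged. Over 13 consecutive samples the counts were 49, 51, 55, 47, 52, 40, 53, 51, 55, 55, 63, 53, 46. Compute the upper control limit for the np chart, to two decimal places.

p̄ = Σdᵢ / (k·n) = 670 / (13 × 300) = 0.17179
UCL = np̄ + 3·√(np̄(1−p̄)) = 51.5385 + 3 × √(51.5385×0.82821) = 51.5385 + 3 × 6.5333 = 71.1385

71.14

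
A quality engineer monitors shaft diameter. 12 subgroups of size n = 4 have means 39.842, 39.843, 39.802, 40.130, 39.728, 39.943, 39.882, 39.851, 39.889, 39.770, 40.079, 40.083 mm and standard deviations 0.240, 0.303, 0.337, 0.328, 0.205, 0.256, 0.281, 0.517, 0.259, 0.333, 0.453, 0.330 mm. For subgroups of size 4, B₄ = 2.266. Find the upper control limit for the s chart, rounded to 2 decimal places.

s̄ = (0.240 + 0.303 + 0.337 + 0.328 + 0.205 + 0.256 + 0.281 + 0.517 + 0.259 + 0.333 + 0.453 + 0.330) / 12 = 0.3202
UCL_s = B₄·s̄ = 2.266 × 0.3202 = 0.7255

0.73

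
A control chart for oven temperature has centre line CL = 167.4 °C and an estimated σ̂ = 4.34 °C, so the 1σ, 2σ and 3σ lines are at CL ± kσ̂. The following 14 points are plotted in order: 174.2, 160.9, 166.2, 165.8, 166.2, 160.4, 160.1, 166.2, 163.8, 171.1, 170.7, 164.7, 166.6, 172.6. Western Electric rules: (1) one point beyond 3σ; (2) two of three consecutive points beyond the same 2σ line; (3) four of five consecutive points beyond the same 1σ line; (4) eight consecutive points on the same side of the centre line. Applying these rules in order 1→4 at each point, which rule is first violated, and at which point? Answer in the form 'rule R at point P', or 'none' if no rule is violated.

rule 4 at point 9

Zone of each point (C = within 1σ̂, B = 1σ̂–2σ̂, A = 2σ̂–3σ̂, * = beyond 3σ̂; sign = side of CL): 1:+B, 2:-B, 3:-C, 4:-C, 5:-C, 6:-B, 7:-B, 8:-C, 9:-C, 10:+C, 11:+C, 12:-C, 13:-C, 14:+B
Rule 4 (eight consecutive points on the same side of the centre line) is satisfied at point 9.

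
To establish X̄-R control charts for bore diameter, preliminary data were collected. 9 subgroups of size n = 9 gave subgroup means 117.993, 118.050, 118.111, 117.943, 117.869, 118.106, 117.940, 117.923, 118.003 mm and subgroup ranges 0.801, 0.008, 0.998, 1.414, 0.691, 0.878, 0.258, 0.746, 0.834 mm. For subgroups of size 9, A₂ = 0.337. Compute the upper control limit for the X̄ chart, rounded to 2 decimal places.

118.24

X̄̄ = (117.993 + 118.050 + 118.111 + 117.943 + 117.869 + 118.106 + 117.940 + 117.923 + 118.003) / 9 = 1061.9380 / 9 = 117.9931
R̄ = (0.801 + 0.008 + 0.998 + 1.414 + 0.691 + 0.878 + 0.258 + 0.746 + 0.834) / 9 = 6.6280 / 9 = 0.7364
UCL = X̄̄ + A₂·R̄ = 117.9931 + 0.337 × 0.7364 = 118.2413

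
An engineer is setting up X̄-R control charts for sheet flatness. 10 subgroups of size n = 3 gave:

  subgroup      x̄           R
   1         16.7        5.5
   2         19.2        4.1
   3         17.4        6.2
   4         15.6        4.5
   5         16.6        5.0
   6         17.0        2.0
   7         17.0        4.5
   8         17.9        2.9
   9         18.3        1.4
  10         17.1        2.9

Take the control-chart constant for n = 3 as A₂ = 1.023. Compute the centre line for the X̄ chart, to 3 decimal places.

17.280

X̄̄ = (16.7 + 19.2 + 17.4 + 15.6 + 16.6 + 17.0 + 17.0 + 17.9 + 18.3 + 17.1) / 10 = 172.8000 / 10 = 17.2800
CL = X̄̄ = 17.2800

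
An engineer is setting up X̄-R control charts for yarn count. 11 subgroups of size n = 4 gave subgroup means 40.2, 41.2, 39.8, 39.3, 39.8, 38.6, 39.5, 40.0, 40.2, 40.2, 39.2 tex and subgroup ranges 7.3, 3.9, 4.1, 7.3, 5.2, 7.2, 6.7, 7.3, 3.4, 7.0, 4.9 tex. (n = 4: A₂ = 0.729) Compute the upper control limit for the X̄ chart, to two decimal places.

44.08

X̄̄ = (40.2 + 41.2 + 39.8 + 39.3 + 39.8 + 38.6 + 39.5 + 40.0 + 40.2 + 40.2 + 39.2) / 11 = 438.0000 / 11 = 39.8182
R̄ = (7.3 + 3.9 + 4.1 + 7.3 + 5.2 + 7.2 + 6.7 + 7.3 + 3.4 + 7.0 + 4.9) / 11 = 64.3000 / 11 = 5.8455
UCL = X̄̄ + A₂·R̄ = 39.8182 + 0.729 × 5.8455 = 44.0795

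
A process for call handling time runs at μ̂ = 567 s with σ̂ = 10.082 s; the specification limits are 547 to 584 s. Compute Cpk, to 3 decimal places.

Cpu = (USL − μ̂) / (3σ̂) = (584 − 567) / (3 × 10.082) = 0.5621; Cpl = (μ̂ − LSL) / (3σ̂) = (567 − 547) / (3 × 10.082) = 0.6612; Cpk = min(Cpu, Cpl) = 0.5621

0.562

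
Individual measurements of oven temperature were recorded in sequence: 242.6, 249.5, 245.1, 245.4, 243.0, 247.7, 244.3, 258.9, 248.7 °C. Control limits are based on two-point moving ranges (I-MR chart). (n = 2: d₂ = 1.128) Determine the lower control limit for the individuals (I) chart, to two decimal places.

X̄ = (242.6 + 249.5 + 245.1 + 245.4 + 243.0 + 247.7 + 244.3 + 258.9 + 248.7) / 9 = 247.2444
Moving ranges: 6.9, 4.4, 0.3, 2.4, 4.7, 3.4, 14.6, 10.2; M̄R̄ = 46.9000 / 8 = 5.8625
LCL = X̄ − 3·M̄R̄/d₂ = 247.2444 − 3 × 5.8625 / 1.128 = 231.6527

231.65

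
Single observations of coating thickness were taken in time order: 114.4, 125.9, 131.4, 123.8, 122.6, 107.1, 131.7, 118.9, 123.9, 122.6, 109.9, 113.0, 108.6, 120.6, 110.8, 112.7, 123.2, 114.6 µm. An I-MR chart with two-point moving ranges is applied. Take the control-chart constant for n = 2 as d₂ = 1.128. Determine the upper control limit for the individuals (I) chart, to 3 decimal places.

141.804

X̄ = (114.4 + 125.9 + 131.4 + 123.8 + 122.6 + 107.1 + 131.7 + 118.9 + 123.9 + 122.6 + 109.9 + 113.0 + 108.6 + 120.6 + 110.8 + 112.7 + 123.2 + 114.6) / 18 = 118.6500
Moving ranges: 11.5, 5.5, 7.6, 1.2, 15.5, 24.6, 12.8, 5.0, 1.3, 12.7, 3.1, 4.4, 12.0, 9.8, 1.9, 10.5, 8.6; M̄R̄ = 148.0000 / 17 = 8.7059
UCL = X̄ + 3·M̄R̄/d₂ = 118.6500 + 3 × 8.7059 / 1.128 = 141.8039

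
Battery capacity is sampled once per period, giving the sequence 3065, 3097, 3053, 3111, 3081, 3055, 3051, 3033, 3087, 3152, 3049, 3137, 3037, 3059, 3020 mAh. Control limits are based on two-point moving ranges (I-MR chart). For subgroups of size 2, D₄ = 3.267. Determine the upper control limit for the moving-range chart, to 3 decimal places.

159.383

Moving ranges: 32, 44, 58, 30, 26, 4, 18, 54, 65, 103, 88, 100, 22, 39; M̄R̄ = 683.0000 / 14 = 48.7857
UCL_MR = D₄·M̄R̄ = 3.267 × 48.7857 = 159.3829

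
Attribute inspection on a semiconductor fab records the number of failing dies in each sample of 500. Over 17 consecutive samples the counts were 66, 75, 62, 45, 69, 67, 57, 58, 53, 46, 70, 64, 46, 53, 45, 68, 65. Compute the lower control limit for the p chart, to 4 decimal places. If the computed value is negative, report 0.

p̄ = Σdᵢ / (k·n) = 1009 / (17 × 500) = 0.11871
LCL = p̄ − 3·√(p̄(1−p̄)/n) = 0.11871 − 3 × 0.01446 = 0.07531

0.0753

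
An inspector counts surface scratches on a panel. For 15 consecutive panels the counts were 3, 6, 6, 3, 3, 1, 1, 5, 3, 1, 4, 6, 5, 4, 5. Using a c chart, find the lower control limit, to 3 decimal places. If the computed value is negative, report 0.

c̄ = (3 + 6 + 6 + 3 + 3 + 1 + 1 + 5 + 3 + 1 + 4 + 6 + 5 + 4 + 5) / 15 = 56 / 15 = 3.7333
LCL = c̄ − 3√c̄ = 3.7333 − 3 × 1.9322 = -2.0632 → 0 (cannot be negative)

0.000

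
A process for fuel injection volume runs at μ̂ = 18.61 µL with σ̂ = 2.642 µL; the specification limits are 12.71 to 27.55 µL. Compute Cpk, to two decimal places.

Cpu = (USL − μ̂) / (3σ̂) = (27.55 − 18.61) / (3 × 2.642) = 1.1279; Cpl = (μ̂ − LSL) / (3σ̂) = (18.61 − 12.71) / (3 × 2.642) = 0.7444; Cpk = min(Cpu, Cpl) = 0.7444

0.74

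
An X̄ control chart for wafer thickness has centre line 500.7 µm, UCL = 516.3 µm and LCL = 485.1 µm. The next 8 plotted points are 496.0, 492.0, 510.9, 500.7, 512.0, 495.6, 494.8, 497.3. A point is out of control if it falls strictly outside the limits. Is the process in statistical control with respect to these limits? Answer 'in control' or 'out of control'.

in control

All 8 points lie within [485.1, 516.3].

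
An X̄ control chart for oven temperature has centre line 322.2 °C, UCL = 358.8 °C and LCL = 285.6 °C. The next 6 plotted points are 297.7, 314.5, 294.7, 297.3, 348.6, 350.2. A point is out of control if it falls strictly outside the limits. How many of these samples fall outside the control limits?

0

All 6 points lie within [285.6, 358.8].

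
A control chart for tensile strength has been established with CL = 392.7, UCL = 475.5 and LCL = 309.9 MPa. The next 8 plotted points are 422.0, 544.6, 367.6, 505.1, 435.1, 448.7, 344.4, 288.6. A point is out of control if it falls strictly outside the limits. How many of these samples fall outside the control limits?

3

Compare each point to [309.9, 475.5]: sample 2 = 544.6 > UCL; sample 4 = 505.1 > UCL; sample 8 = 288.6 < LCL.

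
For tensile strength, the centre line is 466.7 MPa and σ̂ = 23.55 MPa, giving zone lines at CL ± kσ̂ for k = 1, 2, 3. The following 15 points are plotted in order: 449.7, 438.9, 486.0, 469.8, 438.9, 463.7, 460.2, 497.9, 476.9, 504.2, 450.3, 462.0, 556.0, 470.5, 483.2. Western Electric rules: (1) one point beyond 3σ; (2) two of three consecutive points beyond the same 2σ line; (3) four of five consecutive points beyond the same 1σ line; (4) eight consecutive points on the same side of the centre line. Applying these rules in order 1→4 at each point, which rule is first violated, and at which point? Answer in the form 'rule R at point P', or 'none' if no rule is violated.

rule 1 at point 13

Zone of each point (C = within 1σ̂, B = 1σ̂–2σ̂, A = 2σ̂–3σ̂, * = beyond 3σ̂; sign = side of CL): 1:-C, 2:-B, 3:+C, 4:+C, 5:-B, 6:-C, 7:-C, 8:+B, 9:+C, 10:+B, 11:-C, 12:-C, 13:+*, 14:+C, 15:+C
Rule 1 (one point beyond the 3σ limits) is satisfied at point 13.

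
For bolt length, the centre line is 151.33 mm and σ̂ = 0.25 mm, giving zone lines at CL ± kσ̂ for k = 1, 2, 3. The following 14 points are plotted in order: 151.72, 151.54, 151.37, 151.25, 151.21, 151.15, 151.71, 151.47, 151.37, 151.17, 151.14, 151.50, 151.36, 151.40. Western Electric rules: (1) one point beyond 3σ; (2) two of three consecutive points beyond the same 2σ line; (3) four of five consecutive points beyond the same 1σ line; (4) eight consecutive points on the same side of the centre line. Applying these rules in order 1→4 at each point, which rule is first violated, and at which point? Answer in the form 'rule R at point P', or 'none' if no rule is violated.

none

Zone of each point (C = within 1σ̂, B = 1σ̂–2σ̂, A = 2σ̂–3σ̂, * = beyond 3σ̂; sign = side of CL): 1:+B, 2:+C, 3:+C, 4:-C, 5:-C, 6:-C, 7:+B, 8:+C, 9:+C, 10:-C, 11:-C, 12:+C, 13:+C, 14:+C
No rule fires across all 14 points.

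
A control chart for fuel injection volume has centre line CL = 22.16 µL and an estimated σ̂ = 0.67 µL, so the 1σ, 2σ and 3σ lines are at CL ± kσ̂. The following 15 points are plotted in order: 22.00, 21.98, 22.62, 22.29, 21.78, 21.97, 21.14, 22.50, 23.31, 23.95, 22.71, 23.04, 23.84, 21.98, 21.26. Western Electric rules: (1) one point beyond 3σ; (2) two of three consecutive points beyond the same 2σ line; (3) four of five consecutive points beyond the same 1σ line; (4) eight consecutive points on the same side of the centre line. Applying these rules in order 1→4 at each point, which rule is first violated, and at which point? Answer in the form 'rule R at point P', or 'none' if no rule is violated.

Zone of each point (C = within 1σ̂, B = 1σ̂–2σ̂, A = 2σ̂–3σ̂, * = beyond 3σ̂; sign = side of CL): 1:-C, 2:-C, 3:+C, 4:+C, 5:-C, 6:-C, 7:-B, 8:+C, 9:+B, 10:+A, 11:+C, 12:+B, 13:+A, 14:-C, 15:-B
Rule 3 (four of five consecutive points beyond the same 1σ limit) is satisfied at point 13.

rule 3 at point 13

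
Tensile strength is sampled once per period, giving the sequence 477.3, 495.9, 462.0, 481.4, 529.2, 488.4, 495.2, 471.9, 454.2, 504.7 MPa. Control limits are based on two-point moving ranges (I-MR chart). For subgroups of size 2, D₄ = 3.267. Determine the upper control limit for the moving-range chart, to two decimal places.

Moving ranges: 18.6, 33.9, 19.4, 47.8, 40.8, 6.8, 23.3, 17.7, 50.5; M̄R̄ = 258.8000 / 9 = 28.7556
UCL_MR = D₄·M̄R̄ = 3.267 × 28.7556 = 93.9444

93.94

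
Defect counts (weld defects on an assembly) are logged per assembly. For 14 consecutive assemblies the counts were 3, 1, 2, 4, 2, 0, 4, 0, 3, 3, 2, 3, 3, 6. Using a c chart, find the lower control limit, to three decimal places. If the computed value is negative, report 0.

0.000

c̄ = (3 + 1 + 2 + 4 + 2 + 0 + 4 + 0 + 3 + 3 + 2 + 3 + 3 + 6) / 14 = 36 / 14 = 2.5714
LCL = c̄ − 3√c̄ = 2.5714 − 3 × 1.6036 = -2.2393 → 0 (cannot be negative)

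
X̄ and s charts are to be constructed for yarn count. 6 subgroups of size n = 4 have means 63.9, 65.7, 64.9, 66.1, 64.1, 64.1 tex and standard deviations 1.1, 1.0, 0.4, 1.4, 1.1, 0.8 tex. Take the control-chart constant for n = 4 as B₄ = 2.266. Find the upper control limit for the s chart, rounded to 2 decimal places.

2.19

s̄ = (1.1 + 1.0 + 0.4 + 1.4 + 1.1 + 0.8) / 6 = 0.9667
UCL_s = B₄·s̄ = 2.266 × 0.9667 = 2.1905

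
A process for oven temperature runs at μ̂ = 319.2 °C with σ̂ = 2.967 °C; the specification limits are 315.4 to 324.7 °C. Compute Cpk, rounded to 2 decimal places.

Cpu = (USL − μ̂) / (3σ̂) = (324.7 − 319.2) / (3 × 2.967) = 0.6179; Cpl = (μ̂ − LSL) / (3σ̂) = (319.2 − 315.4) / (3 × 2.967) = 0.4269; Cpk = min(Cpu, Cpl) = 0.4269

0.43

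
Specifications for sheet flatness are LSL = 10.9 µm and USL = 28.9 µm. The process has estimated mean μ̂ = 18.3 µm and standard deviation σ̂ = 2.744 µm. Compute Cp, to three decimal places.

1.093

Cp = (USL − LSL) / (6σ̂) = (28.9 − 10.9) / (6 × 2.744) = 18.0000 / 16.4640 = 1.0933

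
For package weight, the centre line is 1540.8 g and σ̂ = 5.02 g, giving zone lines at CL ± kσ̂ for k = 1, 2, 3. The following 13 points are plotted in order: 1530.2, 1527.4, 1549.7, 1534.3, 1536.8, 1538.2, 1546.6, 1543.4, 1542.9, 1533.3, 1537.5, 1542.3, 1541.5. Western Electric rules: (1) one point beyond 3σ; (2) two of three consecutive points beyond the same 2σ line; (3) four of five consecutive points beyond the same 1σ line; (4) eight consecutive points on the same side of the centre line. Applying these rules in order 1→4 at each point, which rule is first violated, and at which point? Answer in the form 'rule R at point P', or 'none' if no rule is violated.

Zone of each point (C = within 1σ̂, B = 1σ̂–2σ̂, A = 2σ̂–3σ̂, * = beyond 3σ̂; sign = side of CL): 1:-A, 2:-A, 3:+B, 4:-B, 5:-C, 6:-C, 7:+B, 8:+C, 9:+C, 10:-B, 11:-C, 12:+C, 13:+C
Rule 2 (two of three consecutive points beyond the same 2σ limit) is satisfied at point 2.

rule 2 at point 2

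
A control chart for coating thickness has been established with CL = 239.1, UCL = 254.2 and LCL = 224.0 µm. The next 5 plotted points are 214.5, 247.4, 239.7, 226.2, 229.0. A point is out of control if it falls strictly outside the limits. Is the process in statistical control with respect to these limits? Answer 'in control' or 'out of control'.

Compare each point to [224.0, 254.2]: sample 1 = 214.5 < LCL.

out of control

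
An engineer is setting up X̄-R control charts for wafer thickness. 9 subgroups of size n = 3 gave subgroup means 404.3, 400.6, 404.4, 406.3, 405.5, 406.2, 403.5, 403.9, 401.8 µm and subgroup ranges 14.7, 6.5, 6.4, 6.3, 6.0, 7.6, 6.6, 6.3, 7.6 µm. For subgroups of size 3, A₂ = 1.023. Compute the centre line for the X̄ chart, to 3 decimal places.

404.056

X̄̄ = (404.3 + 400.6 + 404.4 + 406.3 + 405.5 + 406.2 + 403.5 + 403.9 + 401.8) / 9 = 3636.5000 / 9 = 404.0556
CL = X̄̄ = 404.0556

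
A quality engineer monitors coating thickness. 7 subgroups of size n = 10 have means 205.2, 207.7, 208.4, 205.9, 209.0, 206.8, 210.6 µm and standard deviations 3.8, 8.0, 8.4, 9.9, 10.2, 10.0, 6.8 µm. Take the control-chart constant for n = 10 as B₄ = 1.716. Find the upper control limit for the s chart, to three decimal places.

s̄ = (3.8 + 8.0 + 8.4 + 9.9 + 10.2 + 10.0 + 6.8) / 7 = 8.1571
UCL_s = B₄·s̄ = 1.716 × 8.1571 = 13.9977

13.998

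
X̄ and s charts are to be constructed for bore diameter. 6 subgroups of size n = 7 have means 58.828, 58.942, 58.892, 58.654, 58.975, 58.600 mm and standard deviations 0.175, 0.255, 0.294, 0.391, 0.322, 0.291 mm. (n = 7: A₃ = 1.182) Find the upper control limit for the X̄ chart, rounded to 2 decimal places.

59.16

X̄̄ = (58.828 + 58.942 + 58.892 + 58.654 + 58.975 + 58.600) / 6 = 58.8152
s̄ = (0.175 + 0.255 + 0.294 + 0.391 + 0.322 + 0.291) / 6 = 0.2880
UCL = X̄̄ + A₃·s̄ = 58.8152 + 1.182 × 0.2880 = 59.1556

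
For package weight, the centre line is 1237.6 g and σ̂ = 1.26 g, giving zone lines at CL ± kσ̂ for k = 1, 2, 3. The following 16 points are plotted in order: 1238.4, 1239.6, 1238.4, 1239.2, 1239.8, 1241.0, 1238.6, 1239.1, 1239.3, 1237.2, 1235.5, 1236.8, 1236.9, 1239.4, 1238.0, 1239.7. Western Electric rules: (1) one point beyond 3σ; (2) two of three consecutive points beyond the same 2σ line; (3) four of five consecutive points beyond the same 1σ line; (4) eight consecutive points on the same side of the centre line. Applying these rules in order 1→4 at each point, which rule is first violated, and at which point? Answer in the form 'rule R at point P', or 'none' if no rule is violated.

rule 3 at point 6

Zone of each point (C = within 1σ̂, B = 1σ̂–2σ̂, A = 2σ̂–3σ̂, * = beyond 3σ̂; sign = side of CL): 1:+C, 2:+B, 3:+C, 4:+B, 5:+B, 6:+A, 7:+C, 8:+B, 9:+B, 10:-C, 11:-B, 12:-C, 13:-C, 14:+B, 15:+C, 16:+B
Rule 3 (four of five consecutive points beyond the same 1σ limit) is satisfied at point 6.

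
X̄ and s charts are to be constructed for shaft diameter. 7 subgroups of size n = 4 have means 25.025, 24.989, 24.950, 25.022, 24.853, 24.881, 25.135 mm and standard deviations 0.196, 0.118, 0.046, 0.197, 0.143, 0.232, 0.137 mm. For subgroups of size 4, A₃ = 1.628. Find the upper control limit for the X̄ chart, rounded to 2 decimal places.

25.23

X̄̄ = (25.025 + 24.989 + 24.950 + 25.022 + 24.853 + 24.881 + 25.135) / 7 = 24.9793
s̄ = (0.196 + 0.118 + 0.046 + 0.197 + 0.143 + 0.232 + 0.137) / 7 = 0.1527
UCL = X̄̄ + A₃·s̄ = 24.9793 + 1.628 × 0.1527 = 25.2279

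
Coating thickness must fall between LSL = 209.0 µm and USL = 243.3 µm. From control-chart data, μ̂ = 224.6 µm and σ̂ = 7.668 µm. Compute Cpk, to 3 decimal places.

0.678

Cpu = (USL − μ̂) / (3σ̂) = (243.3 − 224.6) / (3 × 7.668) = 0.8129; Cpl = (μ̂ − LSL) / (3σ̂) = (224.6 − 209.0) / (3 × 7.668) = 0.6781; Cpk = min(Cpu, Cpl) = 0.6781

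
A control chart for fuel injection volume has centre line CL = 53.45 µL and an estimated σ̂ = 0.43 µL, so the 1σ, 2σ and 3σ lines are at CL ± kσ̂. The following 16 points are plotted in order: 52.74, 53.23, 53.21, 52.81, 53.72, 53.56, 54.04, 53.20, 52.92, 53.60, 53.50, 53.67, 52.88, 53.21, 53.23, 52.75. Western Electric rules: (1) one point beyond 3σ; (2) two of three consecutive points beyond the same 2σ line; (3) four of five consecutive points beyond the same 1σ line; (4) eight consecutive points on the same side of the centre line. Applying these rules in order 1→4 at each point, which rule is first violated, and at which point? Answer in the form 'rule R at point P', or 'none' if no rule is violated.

none

Zone of each point (C = within 1σ̂, B = 1σ̂–2σ̂, A = 2σ̂–3σ̂, * = beyond 3σ̂; sign = side of CL): 1:-B, 2:-C, 3:-C, 4:-B, 5:+C, 6:+C, 7:+B, 8:-C, 9:-B, 10:+C, 11:+C, 12:+C, 13:-B, 14:-C, 15:-C, 16:-B
No rule fires across all 16 points.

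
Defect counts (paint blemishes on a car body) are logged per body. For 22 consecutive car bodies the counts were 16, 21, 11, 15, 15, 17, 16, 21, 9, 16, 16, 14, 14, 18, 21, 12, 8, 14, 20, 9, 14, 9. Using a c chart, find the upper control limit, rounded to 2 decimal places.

26.37

c̄ = (16 + 21 + 11 + 15 + 15 + 17 + 16 + 21 + 9 + 16 + 16 + 14 + 14 + 18 + 21 + 12 + 8 + 14 + 20 + 9 + 14 + 9) / 22 = 326 / 22 = 14.8182
UCL = c̄ + 3√c̄ = 14.8182 + 3 × √14.8182 = 14.8182 + 3 × 3.8494 = 26.3665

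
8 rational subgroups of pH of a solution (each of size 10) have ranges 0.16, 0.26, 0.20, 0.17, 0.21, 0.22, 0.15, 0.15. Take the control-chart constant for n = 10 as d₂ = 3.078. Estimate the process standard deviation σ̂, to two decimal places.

0.06

R̄ = (0.16 + 0.26 + 0.20 + 0.17 + 0.21 + 0.22 + 0.15 + 0.15) / 8 = 0.1900
σ̂ = R̄ / d₂ = 0.1900 / 3.078 = 0.0617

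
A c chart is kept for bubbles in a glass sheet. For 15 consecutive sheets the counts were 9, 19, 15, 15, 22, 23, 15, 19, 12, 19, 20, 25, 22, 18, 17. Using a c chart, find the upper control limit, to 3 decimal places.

30.728

c̄ = (9 + 19 + 15 + 15 + 22 + 23 + 15 + 19 + 12 + 19 + 20 + 25 + 22 + 18 + 17) / 15 = 270 / 15 = 18.0000
UCL = c̄ + 3√c̄ = 18.0000 + 3 × √18.0000 = 18.0000 + 3 × 4.2426 = 30.7279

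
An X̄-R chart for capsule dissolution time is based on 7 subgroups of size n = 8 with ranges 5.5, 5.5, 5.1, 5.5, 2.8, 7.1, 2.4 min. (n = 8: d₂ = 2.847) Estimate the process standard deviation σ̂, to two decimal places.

1.70

R̄ = (5.5 + 5.5 + 5.1 + 5.5 + 2.8 + 7.1 + 2.4) / 7 = 4.8429
σ̂ = R̄ / d₂ = 4.8429 / 2.847 = 1.7010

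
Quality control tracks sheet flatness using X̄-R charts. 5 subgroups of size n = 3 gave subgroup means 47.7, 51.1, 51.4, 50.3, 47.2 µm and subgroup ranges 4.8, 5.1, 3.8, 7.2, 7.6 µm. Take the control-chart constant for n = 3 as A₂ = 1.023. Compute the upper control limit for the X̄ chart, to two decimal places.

55.37

X̄̄ = (47.7 + 51.1 + 51.4 + 50.3 + 47.2) / 5 = 247.7000 / 5 = 49.5400
R̄ = (4.8 + 5.1 + 3.8 + 7.2 + 7.6) / 5 = 28.5000 / 5 = 5.7000
UCL = X̄̄ + A₂·R̄ = 49.5400 + 1.023 × 5.7000 = 55.3711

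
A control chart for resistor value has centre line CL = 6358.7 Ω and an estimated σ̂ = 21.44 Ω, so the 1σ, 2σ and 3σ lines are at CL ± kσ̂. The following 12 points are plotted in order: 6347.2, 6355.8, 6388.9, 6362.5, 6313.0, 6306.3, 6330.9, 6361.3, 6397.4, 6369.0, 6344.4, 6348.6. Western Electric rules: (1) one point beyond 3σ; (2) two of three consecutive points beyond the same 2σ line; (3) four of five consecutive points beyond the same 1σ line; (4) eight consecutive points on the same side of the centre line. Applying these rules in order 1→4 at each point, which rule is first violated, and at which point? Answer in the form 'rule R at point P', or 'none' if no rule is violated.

rule 2 at point 6

Zone of each point (C = within 1σ̂, B = 1σ̂–2σ̂, A = 2σ̂–3σ̂, * = beyond 3σ̂; sign = side of CL): 1:-C, 2:-C, 3:+B, 4:+C, 5:-A, 6:-A, 7:-B, 8:+C, 9:+B, 10:+C, 11:-C, 12:-C
Rule 2 (two of three consecutive points beyond the same 2σ limit) is satisfied at point 6.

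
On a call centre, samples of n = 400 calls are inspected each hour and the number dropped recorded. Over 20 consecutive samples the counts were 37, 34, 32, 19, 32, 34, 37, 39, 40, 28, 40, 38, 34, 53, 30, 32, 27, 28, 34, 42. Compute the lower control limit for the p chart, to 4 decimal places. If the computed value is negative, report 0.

0.0441

p̄ = Σdᵢ / (k·n) = 690 / (20 × 400) = 0.08625
LCL = p̄ − 3·√(p̄(1−p̄)/n) = 0.08625 − 3 × 0.01404 = 0.04414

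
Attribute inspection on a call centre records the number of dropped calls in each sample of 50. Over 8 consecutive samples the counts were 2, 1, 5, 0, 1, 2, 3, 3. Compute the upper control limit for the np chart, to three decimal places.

6.404

p̄ = Σdᵢ / (k·n) = 17 / (8 × 50) = 0.04250
UCL = np̄ + 3·√(np̄(1−p̄)) = 2.1250 + 3 × √(2.1250×0.95750) = 2.1250 + 3 × 1.4264 = 6.4043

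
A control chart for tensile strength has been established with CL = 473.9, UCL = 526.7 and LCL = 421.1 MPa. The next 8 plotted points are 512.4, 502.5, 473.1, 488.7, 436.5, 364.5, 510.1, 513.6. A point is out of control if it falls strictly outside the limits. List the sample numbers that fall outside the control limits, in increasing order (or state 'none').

6

Compare each point to [421.1, 526.7]: sample 6 = 364.5 < LCL.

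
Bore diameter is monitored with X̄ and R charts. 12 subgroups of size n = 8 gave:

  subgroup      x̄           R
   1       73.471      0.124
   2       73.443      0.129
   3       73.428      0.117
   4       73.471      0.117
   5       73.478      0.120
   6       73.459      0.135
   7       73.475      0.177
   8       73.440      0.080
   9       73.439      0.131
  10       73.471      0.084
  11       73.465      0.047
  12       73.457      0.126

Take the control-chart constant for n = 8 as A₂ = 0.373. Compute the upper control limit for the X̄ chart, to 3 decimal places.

73.501

X̄̄ = (73.471 + 73.443 + 73.428 + 73.471 + 73.478 + 73.459 + 73.475 + 73.440 + 73.439 + 73.471 + 73.465 + 73.457) / 12 = 881.4970 / 12 = 73.4581
R̄ = (0.124 + 0.129 + 0.117 + 0.117 + 0.120 + 0.135 + 0.177 + 0.080 + 0.131 + 0.084 + 0.047 + 0.126) / 12 = 1.3870 / 12 = 0.1156
UCL = X̄̄ + A₂·R̄ = 73.4581 + 0.373 × 0.1156 = 73.5012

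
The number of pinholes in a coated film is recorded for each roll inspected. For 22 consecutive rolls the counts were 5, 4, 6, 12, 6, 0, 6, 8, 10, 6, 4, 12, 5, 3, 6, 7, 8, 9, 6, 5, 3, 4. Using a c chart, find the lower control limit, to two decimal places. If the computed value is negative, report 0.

c̄ = (5 + 4 + 6 + 12 + 6 + 0 + 6 + 8 + 10 + 6 + 4 + 12 + 5 + 3 + 6 + 7 + 8 + 9 + 6 + 5 + 3 + 4) / 22 = 135 / 22 = 6.1364
LCL = c̄ − 3√c̄ = 6.1364 − 3 × 2.4772 = -1.2951 → 0 (cannot be negative)

0.00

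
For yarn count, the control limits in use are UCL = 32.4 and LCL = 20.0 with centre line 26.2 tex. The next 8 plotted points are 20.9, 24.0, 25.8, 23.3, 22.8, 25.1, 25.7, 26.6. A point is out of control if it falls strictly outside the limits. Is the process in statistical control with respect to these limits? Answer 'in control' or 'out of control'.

in control

All 8 points lie within [20.0, 32.4].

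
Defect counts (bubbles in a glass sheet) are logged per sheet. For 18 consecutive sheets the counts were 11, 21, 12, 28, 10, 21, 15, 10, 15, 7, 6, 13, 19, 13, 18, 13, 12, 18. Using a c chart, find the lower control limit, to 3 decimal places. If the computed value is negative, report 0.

3.110

c̄ = (11 + 21 + 12 + 28 + 10 + 21 + 15 + 10 + 15 + 7 + 6 + 13 + 19 + 13 + 18 + 13 + 12 + 18) / 18 = 262 / 18 = 14.5556
LCL = c̄ − 3√c̄ = 14.5556 − 3 × 3.8152 = 3.1100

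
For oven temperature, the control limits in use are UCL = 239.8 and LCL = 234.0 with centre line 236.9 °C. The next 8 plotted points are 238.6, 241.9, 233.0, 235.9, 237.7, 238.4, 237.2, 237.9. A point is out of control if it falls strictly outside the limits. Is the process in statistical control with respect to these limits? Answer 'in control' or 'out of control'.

out of control

Compare each point to [234.0, 239.8]: sample 2 = 241.9 > UCL; sample 3 = 233.0 < LCL.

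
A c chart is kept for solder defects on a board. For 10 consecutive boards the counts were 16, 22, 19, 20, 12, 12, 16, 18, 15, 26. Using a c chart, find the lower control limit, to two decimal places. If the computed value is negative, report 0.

5.01

c̄ = (16 + 22 + 19 + 20 + 12 + 12 + 16 + 18 + 15 + 26) / 10 = 176 / 10 = 17.6000
LCL = c̄ − 3√c̄ = 17.6000 − 3 × 4.1952 = 5.0143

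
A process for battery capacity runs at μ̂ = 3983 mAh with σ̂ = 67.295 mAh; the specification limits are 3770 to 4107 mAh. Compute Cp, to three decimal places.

0.835

Cp = (USL − LSL) / (6σ̂) = (4107 − 3770) / (6 × 67.295) = 337.0000 / 403.7700 = 0.8346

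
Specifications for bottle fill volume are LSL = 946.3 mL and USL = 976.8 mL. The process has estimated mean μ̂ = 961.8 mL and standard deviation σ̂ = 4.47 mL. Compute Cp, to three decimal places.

1.137

Cp = (USL − LSL) / (6σ̂) = (976.8 − 946.3) / (6 × 4.47) = 30.5000 / 26.8200 = 1.1372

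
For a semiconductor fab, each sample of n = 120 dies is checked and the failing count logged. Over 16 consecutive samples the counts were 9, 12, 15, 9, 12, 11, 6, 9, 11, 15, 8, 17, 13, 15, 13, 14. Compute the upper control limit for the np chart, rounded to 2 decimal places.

21.60

p̄ = Σdᵢ / (k·n) = 189 / (16 × 120) = 0.09844
UCL = np̄ + 3·√(np̄(1−p̄)) = 11.8125 + 3 × √(11.8125×0.90156) = 11.8125 + 3 × 3.2634 = 21.6027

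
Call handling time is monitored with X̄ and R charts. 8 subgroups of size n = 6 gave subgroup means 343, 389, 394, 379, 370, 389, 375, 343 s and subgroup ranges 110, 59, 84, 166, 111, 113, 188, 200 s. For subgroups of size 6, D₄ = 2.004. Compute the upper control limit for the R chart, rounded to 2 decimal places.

R̄ = (110 + 59 + 84 + 166 + 111 + 113 + 188 + 200) / 8 = 1031.0000 / 8 = 128.8750
UCL_R = D₄·R̄ = 2.004 × 128.8750 = 258.2655

258.27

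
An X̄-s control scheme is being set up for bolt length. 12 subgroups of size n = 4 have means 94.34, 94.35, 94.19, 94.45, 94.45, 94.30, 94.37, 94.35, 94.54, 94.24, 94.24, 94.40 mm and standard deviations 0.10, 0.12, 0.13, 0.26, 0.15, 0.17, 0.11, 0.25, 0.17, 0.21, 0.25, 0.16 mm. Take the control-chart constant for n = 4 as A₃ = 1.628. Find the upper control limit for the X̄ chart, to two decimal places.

X̄̄ = (94.34 + 94.35 + 94.19 + 94.45 + 94.45 + 94.30 + 94.37 + 94.35 + 94.54 + 94.24 + 94.24 + 94.40) / 12 = 94.3517
s̄ = (0.10 + 0.12 + 0.13 + 0.26 + 0.15 + 0.17 + 0.11 + 0.25 + 0.17 + 0.21 + 0.25 + 0.16) / 12 = 0.1733
UCL = X̄̄ + A₃·s̄ = 94.3517 + 1.628 × 0.1733 = 94.6339

94.63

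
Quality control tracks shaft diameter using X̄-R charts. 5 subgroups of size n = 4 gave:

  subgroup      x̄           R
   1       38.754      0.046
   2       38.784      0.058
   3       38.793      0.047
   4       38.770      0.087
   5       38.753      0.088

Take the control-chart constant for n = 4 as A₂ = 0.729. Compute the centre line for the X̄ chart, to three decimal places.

38.771

X̄̄ = (38.754 + 38.784 + 38.793 + 38.770 + 38.753) / 5 = 193.8540 / 5 = 38.7708
CL = X̄̄ = 38.7708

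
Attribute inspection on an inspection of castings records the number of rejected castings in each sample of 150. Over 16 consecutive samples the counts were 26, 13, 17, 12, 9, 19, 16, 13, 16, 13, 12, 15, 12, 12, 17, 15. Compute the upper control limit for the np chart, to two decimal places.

p̄ = Σdᵢ / (k·n) = 237 / (16 × 150) = 0.09875
UCL = np̄ + 3·√(np̄(1−p̄)) = 14.8125 + 3 × √(14.8125×0.90125) = 14.8125 + 3 × 3.6537 = 25.7737

25.77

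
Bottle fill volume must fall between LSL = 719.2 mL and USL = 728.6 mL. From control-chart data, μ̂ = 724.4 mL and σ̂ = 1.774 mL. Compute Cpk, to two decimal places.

0.79

Cpu = (USL − μ̂) / (3σ̂) = (728.6 − 724.4) / (3 × 1.774) = 0.7892; Cpl = (μ̂ − LSL) / (3σ̂) = (724.4 − 719.2) / (3 × 1.774) = 0.9771; Cpk = min(Cpu, Cpl) = 0.7892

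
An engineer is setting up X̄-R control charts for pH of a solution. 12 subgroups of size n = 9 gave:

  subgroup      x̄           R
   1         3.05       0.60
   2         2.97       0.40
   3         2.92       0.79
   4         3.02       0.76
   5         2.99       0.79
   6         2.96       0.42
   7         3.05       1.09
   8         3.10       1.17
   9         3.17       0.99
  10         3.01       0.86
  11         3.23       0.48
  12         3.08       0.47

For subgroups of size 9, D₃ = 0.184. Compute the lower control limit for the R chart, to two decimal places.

R̄ = (0.60 + 0.40 + 0.79 + 0.76 + 0.79 + 0.42 + 1.09 + 1.17 + 0.99 + 0.86 + 0.48 + 0.47) / 12 = 8.8200 / 12 = 0.7350
LCL_R = D₃·R̄ = 0.184 × 0.7350 = 0.1352

0.14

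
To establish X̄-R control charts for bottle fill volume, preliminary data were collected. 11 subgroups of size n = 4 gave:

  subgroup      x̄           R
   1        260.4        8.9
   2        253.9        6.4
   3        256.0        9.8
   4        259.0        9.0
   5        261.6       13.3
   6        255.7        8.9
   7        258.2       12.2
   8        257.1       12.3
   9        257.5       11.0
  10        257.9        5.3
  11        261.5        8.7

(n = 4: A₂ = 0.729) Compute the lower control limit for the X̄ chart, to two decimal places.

251.06

X̄̄ = (260.4 + 253.9 + 256.0 + 259.0 + 261.6 + 255.7 + 258.2 + 257.1 + 257.5 + 257.9 + 261.5) / 11 = 2838.8000 / 11 = 258.0727
R̄ = (8.9 + 6.4 + 9.8 + 9.0 + 13.3 + 8.9 + 12.2 + 12.3 + 11.0 + 5.3 + 8.7) / 11 = 105.8000 / 11 = 9.6182
LCL = X̄̄ − A₂·R̄ = 258.0727 − 0.729 × 9.6182 = 251.0611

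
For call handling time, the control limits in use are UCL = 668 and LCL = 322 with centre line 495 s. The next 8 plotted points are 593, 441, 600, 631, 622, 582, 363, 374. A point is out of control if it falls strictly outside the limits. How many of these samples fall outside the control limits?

All 8 points lie within [322, 668].

0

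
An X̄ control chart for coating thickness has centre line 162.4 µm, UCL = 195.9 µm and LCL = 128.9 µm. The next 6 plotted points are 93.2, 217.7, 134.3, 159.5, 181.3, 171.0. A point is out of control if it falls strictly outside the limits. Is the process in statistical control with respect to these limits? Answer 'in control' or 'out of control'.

Compare each point to [128.9, 195.9]: sample 1 = 93.2 < LCL; sample 2 = 217.7 > UCL.

out of control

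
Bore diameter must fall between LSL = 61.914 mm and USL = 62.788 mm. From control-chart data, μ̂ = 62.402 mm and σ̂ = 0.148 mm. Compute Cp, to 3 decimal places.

0.984

Cp = (USL − LSL) / (6σ̂) = (62.788 − 61.914) / (6 × 0.148) = 0.8740 / 0.8880 = 0.9842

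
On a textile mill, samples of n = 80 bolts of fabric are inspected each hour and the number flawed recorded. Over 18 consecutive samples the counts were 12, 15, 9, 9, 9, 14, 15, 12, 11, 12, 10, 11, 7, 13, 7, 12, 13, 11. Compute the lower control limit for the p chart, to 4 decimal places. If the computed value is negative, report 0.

p̄ = Σdᵢ / (k·n) = 202 / (18 × 80) = 0.14028
LCL = p̄ − 3·√(p̄(1−p̄)/n) = 0.14028 − 3 × 0.03883 = 0.02380

0.0238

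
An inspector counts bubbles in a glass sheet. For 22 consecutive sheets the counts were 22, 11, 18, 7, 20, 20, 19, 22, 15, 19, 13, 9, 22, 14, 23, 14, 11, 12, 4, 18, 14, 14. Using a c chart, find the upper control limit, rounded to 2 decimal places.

27.31

c̄ = (22 + 11 + 18 + 7 + 20 + 20 + 19 + 22 + 15 + 19 + 13 + 9 + 22 + 14 + 23 + 14 + 11 + 12 + 4 + 18 + 14 + 14) / 22 = 341 / 22 = 15.5000
UCL = c̄ + 3√c̄ = 15.5000 + 3 × √15.5000 = 15.5000 + 3 × 3.9370 = 27.3110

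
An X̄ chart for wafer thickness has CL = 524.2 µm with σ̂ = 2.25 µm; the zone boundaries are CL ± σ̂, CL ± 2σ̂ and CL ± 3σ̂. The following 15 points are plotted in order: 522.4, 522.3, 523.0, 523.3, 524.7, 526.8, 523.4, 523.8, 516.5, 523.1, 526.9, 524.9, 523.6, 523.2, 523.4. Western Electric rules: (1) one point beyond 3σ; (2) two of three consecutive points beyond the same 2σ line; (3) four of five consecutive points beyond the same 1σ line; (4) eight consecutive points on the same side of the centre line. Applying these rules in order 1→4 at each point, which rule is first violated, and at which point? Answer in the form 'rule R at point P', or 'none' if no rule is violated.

Zone of each point (C = within 1σ̂, B = 1σ̂–2σ̂, A = 2σ̂–3σ̂, * = beyond 3σ̂; sign = side of CL): 1:-C, 2:-C, 3:-C, 4:-C, 5:+C, 6:+B, 7:-C, 8:-C, 9:-*, 10:-C, 11:+B, 12:+C, 13:-C, 14:-C, 15:-C
Rule 1 (one point beyond the 3σ limits) is satisfied at point 9.

rule 1 at point 9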